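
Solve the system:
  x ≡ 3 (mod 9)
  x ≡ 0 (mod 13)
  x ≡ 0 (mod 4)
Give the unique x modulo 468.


Moduli 9, 13, 4 are pairwise coprime; by CRT there is a unique solution modulo M = 9 · 13 · 4 = 468.
Solve pairwise, accumulating the modulus:
  Start with x ≡ 3 (mod 9).
  Combine with x ≡ 0 (mod 13): since gcd(9, 13) = 1, we get a unique residue mod 117.
    Write x = 3 + 9·t and substitute into x ≡ 0 (mod 13): 9·t ≡ 0 − 3 = -3 (mod 13).
    Reduce coefficients mod 13: 9·t ≡ 10 (mod 13).
    The inverse of 9 mod 13 is 3 (since 9·3 = 27 = 2·13 + 1), so t ≡ 3·10 = 30 ≡ 4 (mod 13).
    Then x = 3 + 9·4 = 39, valid modulo lcm(9, 13) = 117: x ≡ 39 (mod 117).
  Combine with x ≡ 0 (mod 4): since gcd(117, 4) = 1, we get a unique residue mod 468.
    Write x = 39 + 117·t and substitute into x ≡ 0 (mod 4): 117·t ≡ 0 − 39 = -39 (mod 4).
    Reduce coefficients mod 4: 1·t ≡ 1 (mod 4).
    So t ≡ 1 (mod 4).
    Then x = 39 + 117·1 = 156, valid modulo lcm(117, 4) = 468: x ≡ 156 (mod 468).
Verify: 156 mod 9 = 3 ✓, 156 mod 13 = 0 ✓, 156 mod 4 = 0 ✓.

x ≡ 156 (mod 468).


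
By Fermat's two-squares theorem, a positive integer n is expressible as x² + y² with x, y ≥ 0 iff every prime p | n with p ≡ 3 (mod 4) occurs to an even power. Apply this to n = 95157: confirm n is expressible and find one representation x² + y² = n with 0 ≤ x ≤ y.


Step 1: Factor n = 95157 = 3^2 · 97 · 109.
Step 2: Check the mod-4 condition on each prime factor: 3 ≡ 3 (mod 4), exponent 2 (must be even); 97 ≡ 1 (mod 4), exponent 1; 109 ≡ 1 (mod 4), exponent 1.
All primes ≡ 3 (mod 4) appear to even exponent (or don't appear), so by the two-squares theorem n IS expressible as a sum of two squares.
Step 3: Build a representation. Group n = k² · m with k = 3 and m = 97 · 109 = 10573 (a product of primes ≡ 1 (mod 4)); a representation of m scales to one of n via (k·x)² + (k·y)² = k²(x² + y²). Each prime p ≡ 1 (mod 4) is itself a sum of two squares; find a² by testing p − a² for a perfect square:
  97: 97 − 1² = 96, 97 − 2² = 93, 97 − 3² = 88, 97 − 4² = 81 = 9² ⇒ 97 = 4² + 9².
  109: 109 − 1² = 108, 109 − 2² = 105, 109 − 3² = 100 = 10² ⇒ 109 = 3² + 10².
  Combine using the Brahmagupta–Fibonacci identity (a² + b²)(c² + d²) = (ac − bd)² + (ad + bc)² = (ac + bd)² + (ad − bc)²:
  97 · 109 = 10573: from (4² + 9²)(3² + 10²), take (4·3 − 9·10, 4·10 + 9·3) = (12 − 90, 40 + 27) = (-78, 67); dropping signs (only squares matter) gives (78, 67); check 78² + 67² = 6084 + 4489 = 10573 ✓.
  Scale by k = 3: (3·78, 3·67) = (234, 201).
Step 4: Order so x ≤ y and verify: 201² + 234² = 40401 + 54756 = 95157 = n. ✓

n = 95157 = 201² + 234² (one valid representation with x ≤ y).


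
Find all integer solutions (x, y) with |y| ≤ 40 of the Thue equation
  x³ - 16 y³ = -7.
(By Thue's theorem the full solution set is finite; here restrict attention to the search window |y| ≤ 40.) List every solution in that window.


The equation is x³ - 16y³ = -7. For fixed y, x³ = 16·y³ − 7, so a solution requires the RHS to be a perfect cube.
Strategy: iterate y from -40 to 40, compute RHS = 16·y³ − 7, and check whether it is a (positive or negative) perfect cube.
Check small values of y:
  y = 0: RHS = -7 is not a perfect cube.
  y = 1: RHS = 9 is not a perfect cube.
  y = -1: RHS = -23 is not a perfect cube.
  y = 2: RHS = 121 is not a perfect cube.
  y = -2: RHS = -135 is not a perfect cube.
  y = 3: RHS = 425 is not a perfect cube.
  y = -3: RHS = -439 is not a perfect cube.
Continuing the search up to |y| = 40 finds no solutions either.
No (x, y) in the scanned range satisfies the equation.

No integer solutions with |y| ≤ 40.


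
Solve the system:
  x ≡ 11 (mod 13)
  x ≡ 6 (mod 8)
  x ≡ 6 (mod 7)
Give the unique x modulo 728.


Moduli 13, 8, 7 are pairwise coprime; by CRT there is a unique solution modulo M = 13 · 8 · 7 = 728.
Solve pairwise, accumulating the modulus:
  Start with x ≡ 11 (mod 13).
  Combine with x ≡ 6 (mod 8): since gcd(13, 8) = 1, we get a unique residue mod 104.
    Write x = 11 + 13·t and substitute into x ≡ 6 (mod 8): 13·t ≡ 6 − 11 = -5 (mod 8).
    Reduce coefficients mod 8: 5·t ≡ 3 (mod 8).
    The inverse of 5 mod 8 is 5 (since 5·5 = 25 = 3·8 + 1), so t ≡ 5·3 = 15 ≡ 7 (mod 8).
    Then x = 11 + 13·7 = 102, valid modulo lcm(13, 8) = 104: x ≡ 102 (mod 104).
  Combine with x ≡ 6 (mod 7): since gcd(104, 7) = 1, we get a unique residue mod 728.
    Write x = 102 + 104·t and substitute into x ≡ 6 (mod 7): 104·t ≡ 6 − 102 = -96 (mod 7).
    Reduce coefficients mod 7: 6·t ≡ 2 (mod 7).
    The inverse of 6 mod 7 is 6 (since 6·6 = 36 = 5·7 + 1), so t ≡ 6·2 = 12 ≡ 5 (mod 7).
    Then x = 102 + 104·5 = 622, valid modulo lcm(104, 7) = 728: x ≡ 622 (mod 728).
Verify: 622 mod 13 = 11 ✓, 622 mod 8 = 6 ✓, 622 mod 7 = 6 ✓.

x ≡ 622 (mod 728).


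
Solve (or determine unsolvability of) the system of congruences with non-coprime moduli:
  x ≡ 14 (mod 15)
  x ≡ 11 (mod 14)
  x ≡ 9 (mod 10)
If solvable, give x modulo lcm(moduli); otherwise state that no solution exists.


Moduli 15, 14, 10 are not pairwise coprime, so CRT works modulo lcm(m_i) when all pairwise compatibility conditions hold.
Pairwise compatibility: gcd(m_i, m_j) must divide a_i - a_j for every pair.
Merge one congruence at a time:
  Start: x ≡ 14 (mod 15).
  Combine with x ≡ 11 (mod 14): gcd(15, 14) = 1; 11 - 14 = -3, which IS divisible by 1, so compatible.
    Write x = 14 + 15·t and substitute into x ≡ 11 (mod 14): 15·t ≡ 11 − 14 = -3 (mod 14).
    Reduce coefficients mod 14: 1·t ≡ 11 (mod 14).
    So t ≡ 11 (mod 14).
    Then x = 14 + 15·11 = 179, valid modulo lcm(15, 14) = 210: x ≡ 179 (mod 210).
  Combine with x ≡ 9 (mod 10): gcd(210, 10) = 10; 9 - 179 = -170, which IS divisible by 10, so compatible.
    Write x = 179 + 210·t and substitute into x ≡ 9 (mod 10): 210·t ≡ 9 − 179 = -170 (mod 10).
    Divide the congruence (and modulus) by g = 10: 21·t ≡ -17 (mod 1).
    Modulo 1 every t works; take t = 0.
    Then x = 179 + 210·0 = 179, valid modulo lcm(210, 10) = 210: x ≡ 179 (mod 210).
Verify: 179 mod 15 = 14, 179 mod 14 = 11, 179 mod 10 = 9.

x ≡ 179 (mod 210).


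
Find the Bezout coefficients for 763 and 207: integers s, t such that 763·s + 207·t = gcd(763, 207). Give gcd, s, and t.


Euclidean algorithm on (763, 207) — divide until remainder is 0:
  763 = 3 · 207 + 142
  207 = 1 · 142 + 65
  142 = 2 · 65 + 12
  65 = 5 · 12 + 5
  12 = 2 · 5 + 2
  5 = 2 · 2 + 1
  2 = 2 · 1 + 0
gcd(763, 207) = 1.
Track Bezout coefficients alongside the remainders: start with r₀ = 763 = a·1 + b·0 (s = 1, t = 0) and r₁ = 207 = a·0 + b·1 (s = 0, t = 1); each new remainder r_{k+1} = r_{k-1} − q_k·r_k inherits s_{k+1} = s_{k-1} − q_k·s_k, t_{k+1} = t_{k-1} − q_k·t_k, so r_k = a·s_k + b·t_k at every step:
  q = 3: r = 142, s = 1 − 3·0 = 1, t = 0 − 3·1 = -3  (check: 763·1 + 207·(-3) = 142)
  q = 1: r = 65, s = 0 − 1·1 = -1, t = 1 − 1·(-3) = 4  (check: 763·(-1) + 207·4 = 65)
  q = 2: r = 12, s = 1 − 2·(-1) = 3, t = -3 − 2·4 = -11  (check: 763·3 + 207·(-11) = 12)
  q = 5: r = 5, s = -1 − 5·3 = -16, t = 4 − 5·(-11) = 59  (check: 763·(-16) + 207·59 = 5)
  q = 2: r = 2, s = 3 − 2·(-16) = 35, t = -11 − 2·59 = -129  (check: 763·35 + 207·(-129) = 2)
  q = 2: r = 1, s = -16 − 2·35 = -86, t = 59 − 2·(-129) = 317  (check: 763·(-86) + 207·317 = 1)
The row with r = 1 (the gcd) gives the Bezout coefficients s = -86, t = 317.
Result: 763 · (-86) + 207 · (317) = 1.

gcd(763, 207) = 1; s = -86, t = 317 (check: 763·(-86) + 207·317 = 1).


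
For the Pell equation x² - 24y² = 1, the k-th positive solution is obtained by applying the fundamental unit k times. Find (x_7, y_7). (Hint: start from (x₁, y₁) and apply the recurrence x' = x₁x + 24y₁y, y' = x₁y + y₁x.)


Step 1: Find the fundamental solution (x₁, y₁) of x² - 24y² = 1.
  Expand √24 as a continued fraction. a₀ = ⌊√24⌋ = 4; iterate m_{k+1} = d_k·a_k − m_k, d_{k+1} = (24 − m_{k+1}²)/d_k, a_{k+1} = ⌊(a₀ + m_{k+1})/d_{k+1}⌋ (starting m₀ = 0, d₀ = 1), with convergents p_k = a_k·p_{k-1} + p_{k-2}, q_k = a_k·q_{k-1} + q_{k-2} (p₋₁ = 1, q₋₁ = 0):
  k = 0: a₀ = 4; p₀/q₀ = 4/1; p₀² − 24·q₀² = 16 − 24 = -8.
  k = 1: m = 4, d = 8, a = ⌊(4 + 4)/8⌋ = 1; p/q = (1·4 + 1)/(1·1 + 0) = 5/1; p² − 24·q² = 25 − 24 = 1.
  The first convergent with p² − 24·q² = 1 gives the fundamental solution (x₁, y₁) = (5, 1).
Step 2: Apply the recurrence (x_{n+1}, y_{n+1}) = (x₁x_n + 24y₁y_n, x₁y_n + y₁x_n) repeatedly.
  From (x_1, y_1) = (5, 1): x_2 = 5·5 + 24·1·1 = 49; y_2 = 5·1 + 1·5 = 10.
  From (x_2, y_2) = (49, 10): x_3 = 5·49 + 24·1·10 = 485; y_3 = 5·10 + 1·49 = 99.
  From (x_3, y_3) = (485, 99): x_4 = 5·485 + 24·1·99 = 4801; y_4 = 5·99 + 1·485 = 980.
  From (x_4, y_4) = (4801, 980): x_5 = 5·4801 + 24·1·980 = 47525; y_5 = 5·980 + 1·4801 = 9701.
  From (x_5, y_5) = (47525, 9701): x_6 = 5·47525 + 24·1·9701 = 470449; y_6 = 5·9701 + 1·47525 = 96030.
  From (x_6, y_6) = (470449, 96030): x_7 = 5·470449 + 24·1·96030 = 4656965; y_7 = 5·96030 + 1·470449 = 950599.
Step 3: Verify x_7² - 24·y_7² = 21687323011225 - 21687323011224 = 1 (should be 1). ✓

(x_1, y_1) = (5, 1); (x_7, y_7) = (4656965, 950599).


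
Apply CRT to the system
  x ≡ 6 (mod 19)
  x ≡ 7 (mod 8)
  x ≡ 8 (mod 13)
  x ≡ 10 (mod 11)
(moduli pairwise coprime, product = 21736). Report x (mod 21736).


Product of moduli M = 19 · 8 · 13 · 11 = 21736.
Merge one congruence at a time:
  Start: x ≡ 6 (mod 19).
  Combine with x ≡ 7 (mod 8); new modulus lcm = 152.
    Write x = 6 + 19·t and substitute into x ≡ 7 (mod 8): 19·t ≡ 7 − 6 = 1 (mod 8).
    Reduce coefficients mod 8: 3·t ≡ 1 (mod 8).
    The inverse of 3 mod 8 is 3 (since 3·3 = 9 = 1·8 + 1), so t ≡ 3·1 = 3 ≡ 3 (mod 8).
    Then x = 6 + 19·3 = 63, valid modulo lcm(19, 8) = 152: x ≡ 63 (mod 152).
  Combine with x ≡ 8 (mod 13); new modulus lcm = 1976.
    Write x = 63 + 152·t and substitute into x ≡ 8 (mod 13): 152·t ≡ 8 − 63 = -55 (mod 13).
    Reduce coefficients mod 13: 9·t ≡ 10 (mod 13).
    The inverse of 9 mod 13 is 3 (since 9·3 = 27 = 2·13 + 1), so t ≡ 3·10 = 30 ≡ 4 (mod 13).
    Then x = 63 + 152·4 = 671, valid modulo lcm(152, 13) = 1976: x ≡ 671 (mod 1976).
  Combine with x ≡ 10 (mod 11); new modulus lcm = 21736.
    Write x = 671 + 1976·t and substitute into x ≡ 10 (mod 11): 1976·t ≡ 10 − 671 = -661 (mod 11).
    Reduce coefficients mod 11: 7·t ≡ 10 (mod 11).
    The inverse of 7 mod 11 is 8 (since 7·8 = 56 = 5·11 + 1), so t ≡ 8·10 = 80 ≡ 3 (mod 11).
    Then x = 671 + 1976·3 = 6599, valid modulo lcm(1976, 11) = 21736: x ≡ 6599 (mod 21736).
Verify against each original: 6599 mod 19 = 6, 6599 mod 8 = 7, 6599 mod 13 = 8, 6599 mod 11 = 10.

x ≡ 6599 (mod 21736).


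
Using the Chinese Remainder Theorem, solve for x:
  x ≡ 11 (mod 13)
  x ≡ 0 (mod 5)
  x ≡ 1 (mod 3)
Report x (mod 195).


Moduli 13, 5, 3 are pairwise coprime; by CRT there is a unique solution modulo M = 13 · 5 · 3 = 195.
Solve pairwise, accumulating the modulus:
  Start with x ≡ 11 (mod 13).
  Combine with x ≡ 0 (mod 5): since gcd(13, 5) = 1, we get a unique residue mod 65.
    Write x = 11 + 13·t and substitute into x ≡ 0 (mod 5): 13·t ≡ 0 − 11 = -11 (mod 5).
    Reduce coefficients mod 5: 3·t ≡ 4 (mod 5).
    The inverse of 3 mod 5 is 2 (since 3·2 = 6 = 1·5 + 1), so t ≡ 2·4 = 8 ≡ 3 (mod 5).
    Then x = 11 + 13·3 = 50, valid modulo lcm(13, 5) = 65: x ≡ 50 (mod 65).
  Combine with x ≡ 1 (mod 3): since gcd(65, 3) = 1, we get a unique residue mod 195.
    Write x = 50 + 65·t and substitute into x ≡ 1 (mod 3): 65·t ≡ 1 − 50 = -49 (mod 3).
    Reduce coefficients mod 3: 2·t ≡ 2 (mod 3).
    The inverse of 2 mod 3 is 2 (since 2·2 = 4 = 1·3 + 1), so t ≡ 2·2 = 4 ≡ 1 (mod 3).
    Then x = 50 + 65·1 = 115, valid modulo lcm(65, 3) = 195: x ≡ 115 (mod 195).
Verify: 115 mod 13 = 11 ✓, 115 mod 5 = 0 ✓, 115 mod 3 = 1 ✓.

x ≡ 115 (mod 195).


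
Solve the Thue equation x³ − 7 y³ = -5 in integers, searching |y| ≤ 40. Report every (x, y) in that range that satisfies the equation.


The equation is x³ - 7y³ = -5. For fixed y, x³ = 7·y³ − 5, so a solution requires the RHS to be a perfect cube.
Strategy: iterate y from -40 to 40, compute RHS = 7·y³ − 5, and check whether it is a (positive or negative) perfect cube.
Check small values of y:
  y = 0: RHS = -5 is not a perfect cube.
  y = 1: RHS = 2 is not a perfect cube.
  y = -1: RHS = -12 is not a perfect cube.
  y = 2: RHS = 51 is not a perfect cube.
  y = -2: RHS = -61 is not a perfect cube.
  y = 3: RHS = 184 is not a perfect cube.
  y = -3: RHS = -194 is not a perfect cube.
Continuing the search up to |y| = 40 finds no solutions either.
No (x, y) in the scanned range satisfies the equation.

No integer solutions with |y| ≤ 40.


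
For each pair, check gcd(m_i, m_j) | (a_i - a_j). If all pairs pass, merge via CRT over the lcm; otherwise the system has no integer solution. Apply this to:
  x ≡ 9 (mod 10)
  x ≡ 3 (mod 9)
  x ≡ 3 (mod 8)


Moduli 10, 9, 8 are not pairwise coprime, so CRT works modulo lcm(m_i) when all pairwise compatibility conditions hold.
Pairwise compatibility: gcd(m_i, m_j) must divide a_i - a_j for every pair.
Merge one congruence at a time:
  Start: x ≡ 9 (mod 10).
  Combine with x ≡ 3 (mod 9): gcd(10, 9) = 1; 3 - 9 = -6, which IS divisible by 1, so compatible.
    Write x = 9 + 10·t and substitute into x ≡ 3 (mod 9): 10·t ≡ 3 − 9 = -6 (mod 9).
    Reduce coefficients mod 9: 1·t ≡ 3 (mod 9).
    So t ≡ 3 (mod 9).
    Then x = 9 + 10·3 = 39, valid modulo lcm(10, 9) = 90: x ≡ 39 (mod 90).
  Combine with x ≡ 3 (mod 8): gcd(90, 8) = 2; 3 - 39 = -36, which IS divisible by 2, so compatible.
    Write x = 39 + 90·t and substitute into x ≡ 3 (mod 8): 90·t ≡ 3 − 39 = -36 (mod 8).
    Divide the congruence (and modulus) by g = 2: 45·t ≡ -18 (mod 4).
    Reduce coefficients mod 4: 1·t ≡ 2 (mod 4).
    So t ≡ 2 (mod 4).
    Then x = 39 + 90·2 = 219, valid modulo lcm(90, 8) = 360: x ≡ 219 (mod 360).
Verify: 219 mod 10 = 9, 219 mod 9 = 3, 219 mod 8 = 3.

x ≡ 219 (mod 360).


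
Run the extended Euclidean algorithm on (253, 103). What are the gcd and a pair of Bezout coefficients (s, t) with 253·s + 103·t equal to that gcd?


Euclidean algorithm on (253, 103) — divide until remainder is 0:
  253 = 2 · 103 + 47
  103 = 2 · 47 + 9
  47 = 5 · 9 + 2
  9 = 4 · 2 + 1
  2 = 2 · 1 + 0
gcd(253, 103) = 1.
Track Bezout coefficients alongside the remainders: start with r₀ = 253 = a·1 + b·0 (s = 1, t = 0) and r₁ = 103 = a·0 + b·1 (s = 0, t = 1); each new remainder r_{k+1} = r_{k-1} − q_k·r_k inherits s_{k+1} = s_{k-1} − q_k·s_k, t_{k+1} = t_{k-1} − q_k·t_k, so r_k = a·s_k + b·t_k at every step:
  q = 2: r = 47, s = 1 − 2·0 = 1, t = 0 − 2·1 = -2  (check: 253·1 + 103·(-2) = 47)
  q = 2: r = 9, s = 0 − 2·1 = -2, t = 1 − 2·(-2) = 5  (check: 253·(-2) + 103·5 = 9)
  q = 5: r = 2, s = 1 − 5·(-2) = 11, t = -2 − 5·5 = -27  (check: 253·11 + 103·(-27) = 2)
  q = 4: r = 1, s = -2 − 4·11 = -46, t = 5 − 4·(-27) = 113  (check: 253·(-46) + 103·113 = 1)
The row with r = 1 (the gcd) gives the Bezout coefficients s = -46, t = 113.
Result: 253 · (-46) + 103 · (113) = 1.

gcd(253, 103) = 1; s = -46, t = 113 (check: 253·(-46) + 103·113 = 1).


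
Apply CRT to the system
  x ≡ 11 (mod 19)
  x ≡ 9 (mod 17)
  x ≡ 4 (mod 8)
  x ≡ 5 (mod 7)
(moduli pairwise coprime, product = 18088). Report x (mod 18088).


Product of moduli M = 19 · 17 · 8 · 7 = 18088.
Merge one congruence at a time:
  Start: x ≡ 11 (mod 19).
  Combine with x ≡ 9 (mod 17); new modulus lcm = 323.
    Write x = 11 + 19·t and substitute into x ≡ 9 (mod 17): 19·t ≡ 9 − 11 = -2 (mod 17).
    Reduce coefficients mod 17: 2·t ≡ 15 (mod 17).
    The inverse of 2 mod 17 is 9 (since 2·9 = 18 = 1·17 + 1), so t ≡ 9·15 = 135 ≡ 16 (mod 17).
    Then x = 11 + 19·16 = 315, valid modulo lcm(19, 17) = 323: x ≡ 315 (mod 323).
  Combine with x ≡ 4 (mod 8); new modulus lcm = 2584.
    Write x = 315 + 323·t and substitute into x ≡ 4 (mod 8): 323·t ≡ 4 − 315 = -311 (mod 8).
    Reduce coefficients mod 8: 3·t ≡ 1 (mod 8).
    The inverse of 3 mod 8 is 3 (since 3·3 = 9 = 1·8 + 1), so t ≡ 3·1 = 3 ≡ 3 (mod 8).
    Then x = 315 + 323·3 = 1284, valid modulo lcm(323, 8) = 2584: x ≡ 1284 (mod 2584).
  Combine with x ≡ 5 (mod 7); new modulus lcm = 18088.
    Write x = 1284 + 2584·t and substitute into x ≡ 5 (mod 7): 2584·t ≡ 5 − 1284 = -1279 (mod 7).
    Reduce coefficients mod 7: 1·t ≡ 2 (mod 7).
    So t ≡ 2 (mod 7).
    Then x = 1284 + 2584·2 = 6452, valid modulo lcm(2584, 7) = 18088: x ≡ 6452 (mod 18088).
Verify against each original: 6452 mod 19 = 11, 6452 mod 17 = 9, 6452 mod 8 = 4, 6452 mod 7 = 5.

x ≡ 6452 (mod 18088).


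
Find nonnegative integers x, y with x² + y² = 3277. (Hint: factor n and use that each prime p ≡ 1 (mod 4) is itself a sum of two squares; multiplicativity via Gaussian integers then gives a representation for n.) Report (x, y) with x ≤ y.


Step 1: Factor n = 3277 = 29 · 113.
Step 2: Check the mod-4 condition on each prime factor: 29 ≡ 1 (mod 4), exponent 1; 113 ≡ 1 (mod 4), exponent 1.
All primes ≡ 3 (mod 4) appear to even exponent (or don't appear), so by the two-squares theorem n IS expressible as a sum of two squares.
Step 3: Build a representation. Here n = 29 · 113 is a product of primes ≡ 1 (mod 4). Each prime p ≡ 1 (mod 4) is itself a sum of two squares; find a² by testing p − a² for a perfect square:
  29: 29 − 1² = 28, 29 − 2² = 25 = 5² ⇒ 29 = 2² + 5².
  113: 113 − 1² = 112, 113 − 2² = 109, 113 − 3² = 104, 113 − 4² = 97, 113 − 5² = 88, 113 − 6² = 77, 113 − 7² = 64 = 8² ⇒ 113 = 7² + 8².
  Combine using the Brahmagupta–Fibonacci identity (a² + b²)(c² + d²) = (ac − bd)² + (ad + bc)² = (ac + bd)² + (ad − bc)²:
  29 · 113 = 3277: from (2² + 5²)(7² + 8²), take (2·7 − 5·8, 2·8 + 5·7) = (14 − 40, 16 + 35) = (-26, 51); dropping signs (only squares matter) gives (26, 51); check 26² + 51² = 676 + 2601 = 3277 ✓.
Step 4: Order so x ≤ y and verify: 26² + 51² = 676 + 2601 = 3277 = n. ✓

n = 3277 = 26² + 51² (one valid representation with x ≤ y).


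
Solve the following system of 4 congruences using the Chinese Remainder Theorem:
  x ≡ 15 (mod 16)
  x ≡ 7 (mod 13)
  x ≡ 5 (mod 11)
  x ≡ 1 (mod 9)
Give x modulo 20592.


Product of moduli M = 16 · 13 · 11 · 9 = 20592.
Merge one congruence at a time:
  Start: x ≡ 15 (mod 16).
  Combine with x ≡ 7 (mod 13); new modulus lcm = 208.
    Write x = 15 + 16·t and substitute into x ≡ 7 (mod 13): 16·t ≡ 7 − 15 = -8 (mod 13).
    Reduce coefficients mod 13: 3·t ≡ 5 (mod 13).
    The inverse of 3 mod 13 is 9 (since 3·9 = 27 = 2·13 + 1), so t ≡ 9·5 = 45 ≡ 6 (mod 13).
    Then x = 15 + 16·6 = 111, valid modulo lcm(16, 13) = 208: x ≡ 111 (mod 208).
  Combine with x ≡ 5 (mod 11); new modulus lcm = 2288.
    Write x = 111 + 208·t and substitute into x ≡ 5 (mod 11): 208·t ≡ 5 − 111 = -106 (mod 11).
    Reduce coefficients mod 11: 10·t ≡ 4 (mod 11).
    The inverse of 10 mod 11 is 10 (since 10·10 = 100 = 9·11 + 1), so t ≡ 10·4 = 40 ≡ 7 (mod 11).
    Then x = 111 + 208·7 = 1567, valid modulo lcm(208, 11) = 2288: x ≡ 1567 (mod 2288).
  Combine with x ≡ 1 (mod 9); new modulus lcm = 20592.
    Write x = 1567 + 2288·t and substitute into x ≡ 1 (mod 9): 2288·t ≡ 1 − 1567 = -1566 (mod 9).
    Reduce coefficients mod 9: 2·t ≡ 0 (mod 9).
    The inverse of 2 mod 9 is 5 (since 2·5 = 10 = 1·9 + 1), so t ≡ 5·0 = 0 ≡ 0 (mod 9).
    Then x = 1567 + 2288·0 = 1567, valid modulo lcm(2288, 9) = 20592: x ≡ 1567 (mod 20592).
Verify against each original: 1567 mod 16 = 15, 1567 mod 13 = 7, 1567 mod 11 = 5, 1567 mod 9 = 1.

x ≡ 1567 (mod 20592).


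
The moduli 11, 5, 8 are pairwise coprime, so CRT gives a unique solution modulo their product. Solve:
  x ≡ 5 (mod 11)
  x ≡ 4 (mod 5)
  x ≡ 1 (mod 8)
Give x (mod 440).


Moduli 11, 5, 8 are pairwise coprime; by CRT there is a unique solution modulo M = 11 · 5 · 8 = 440.
Solve pairwise, accumulating the modulus:
  Start with x ≡ 5 (mod 11).
  Combine with x ≡ 4 (mod 5): since gcd(11, 5) = 1, we get a unique residue mod 55.
    Write x = 5 + 11·t and substitute into x ≡ 4 (mod 5): 11·t ≡ 4 − 5 = -1 (mod 5).
    Reduce coefficients mod 5: 1·t ≡ 4 (mod 5).
    So t ≡ 4 (mod 5).
    Then x = 5 + 11·4 = 49, valid modulo lcm(11, 5) = 55: x ≡ 49 (mod 55).
  Combine with x ≡ 1 (mod 8): since gcd(55, 8) = 1, we get a unique residue mod 440.
    Write x = 49 + 55·t and substitute into x ≡ 1 (mod 8): 55·t ≡ 1 − 49 = -48 (mod 8).
    Reduce coefficients mod 8: 7·t ≡ 0 (mod 8).
    The inverse of 7 mod 8 is 7 (since 7·7 = 49 = 6·8 + 1), so t ≡ 7·0 = 0 ≡ 0 (mod 8).
    Then x = 49 + 55·0 = 49, valid modulo lcm(55, 8) = 440: x ≡ 49 (mod 440).
Verify: 49 mod 11 = 5 ✓, 49 mod 5 = 4 ✓, 49 mod 8 = 1 ✓.

x ≡ 49 (mod 440).


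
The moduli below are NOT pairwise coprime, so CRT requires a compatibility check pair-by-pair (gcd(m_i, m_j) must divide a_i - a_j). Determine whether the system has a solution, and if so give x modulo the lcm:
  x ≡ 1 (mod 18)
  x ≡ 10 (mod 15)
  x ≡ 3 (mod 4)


Moduli 18, 15, 4 are not pairwise coprime, so CRT works modulo lcm(m_i) when all pairwise compatibility conditions hold.
Pairwise compatibility: gcd(m_i, m_j) must divide a_i - a_j for every pair.
Merge one congruence at a time:
  Start: x ≡ 1 (mod 18).
  Combine with x ≡ 10 (mod 15): gcd(18, 15) = 3; 10 - 1 = 9, which IS divisible by 3, so compatible.
    Write x = 1 + 18·t and substitute into x ≡ 10 (mod 15): 18·t ≡ 10 − 1 = 9 (mod 15).
    Divide the congruence (and modulus) by g = 3: 6·t ≡ 3 (mod 5).
    Reduce coefficients mod 5: 1·t ≡ 3 (mod 5).
    So t ≡ 3 (mod 5).
    Then x = 1 + 18·3 = 55, valid modulo lcm(18, 15) = 90: x ≡ 55 (mod 90).
  Combine with x ≡ 3 (mod 4): gcd(90, 4) = 2; 3 - 55 = -52, which IS divisible by 2, so compatible.
    Write x = 55 + 90·t and substitute into x ≡ 3 (mod 4): 90·t ≡ 3 − 55 = -52 (mod 4).
    Divide the congruence (and modulus) by g = 2: 45·t ≡ -26 (mod 2).
    Reduce coefficients mod 2: 1·t ≡ 0 (mod 2).
    So t ≡ 0 (mod 2).
    Then x = 55 + 90·0 = 55, valid modulo lcm(90, 4) = 180: x ≡ 55 (mod 180).
Verify: 55 mod 18 = 1, 55 mod 15 = 10, 55 mod 4 = 3.

x ≡ 55 (mod 180).


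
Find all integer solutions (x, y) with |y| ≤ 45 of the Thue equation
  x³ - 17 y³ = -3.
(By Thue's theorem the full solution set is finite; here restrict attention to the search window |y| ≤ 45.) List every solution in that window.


The equation is x³ - 17y³ = -3. For fixed y, x³ = 17·y³ − 3, so a solution requires the RHS to be a perfect cube.
Strategy: iterate y from -45 to 45, compute RHS = 17·y³ − 3, and check whether it is a (positive or negative) perfect cube.
Check small values of y:
  y = 0: RHS = -3 is not a perfect cube.
  y = 1: RHS = 14 is not a perfect cube.
  y = -1: RHS = -20 is not a perfect cube.
  y = 2: RHS = 133 is not a perfect cube.
  y = -2: RHS = -139 is not a perfect cube.
  y = 3: RHS = 456 is not a perfect cube.
  y = -3: RHS = -462 is not a perfect cube.
Continuing the search up to |y| = 45 finds no solutions either.
No (x, y) in the scanned range satisfies the equation.

No integer solutions with |y| ≤ 45.


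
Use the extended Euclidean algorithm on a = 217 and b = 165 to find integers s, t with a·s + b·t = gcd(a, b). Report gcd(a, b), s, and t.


Euclidean algorithm on (217, 165) — divide until remainder is 0:
  217 = 1 · 165 + 52
  165 = 3 · 52 + 9
  52 = 5 · 9 + 7
  9 = 1 · 7 + 2
  7 = 3 · 2 + 1
  2 = 2 · 1 + 0
gcd(217, 165) = 1.
Track Bezout coefficients alongside the remainders: start with r₀ = 217 = a·1 + b·0 (s = 1, t = 0) and r₁ = 165 = a·0 + b·1 (s = 0, t = 1); each new remainder r_{k+1} = r_{k-1} − q_k·r_k inherits s_{k+1} = s_{k-1} − q_k·s_k, t_{k+1} = t_{k-1} − q_k·t_k, so r_k = a·s_k + b·t_k at every step:
  q = 1: r = 52, s = 1 − 1·0 = 1, t = 0 − 1·1 = -1  (check: 217·1 + 165·(-1) = 52)
  q = 3: r = 9, s = 0 − 3·1 = -3, t = 1 − 3·(-1) = 4  (check: 217·(-3) + 165·4 = 9)
  q = 5: r = 7, s = 1 − 5·(-3) = 16, t = -1 − 5·4 = -21  (check: 217·16 + 165·(-21) = 7)
  q = 1: r = 2, s = -3 − 1·16 = -19, t = 4 − 1·(-21) = 25  (check: 217·(-19) + 165·25 = 2)
  q = 3: r = 1, s = 16 − 3·(-19) = 73, t = -21 − 3·25 = -96  (check: 217·73 + 165·(-96) = 1)
The row with r = 1 (the gcd) gives the Bezout coefficients s = 73, t = -96.
Result: 217 · (73) + 165 · (-96) = 1.

gcd(217, 165) = 1; s = 73, t = -96 (check: 217·73 + 165·(-96) = 1).


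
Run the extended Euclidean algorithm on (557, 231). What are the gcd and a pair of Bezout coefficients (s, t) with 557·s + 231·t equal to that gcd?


Euclidean algorithm on (557, 231) — divide until remainder is 0:
  557 = 2 · 231 + 95
  231 = 2 · 95 + 41
  95 = 2 · 41 + 13
  41 = 3 · 13 + 2
  13 = 6 · 2 + 1
  2 = 2 · 1 + 0
gcd(557, 231) = 1.
Track Bezout coefficients alongside the remainders: start with r₀ = 557 = a·1 + b·0 (s = 1, t = 0) and r₁ = 231 = a·0 + b·1 (s = 0, t = 1); each new remainder r_{k+1} = r_{k-1} − q_k·r_k inherits s_{k+1} = s_{k-1} − q_k·s_k, t_{k+1} = t_{k-1} − q_k·t_k, so r_k = a·s_k + b·t_k at every step:
  q = 2: r = 95, s = 1 − 2·0 = 1, t = 0 − 2·1 = -2  (check: 557·1 + 231·(-2) = 95)
  q = 2: r = 41, s = 0 − 2·1 = -2, t = 1 − 2·(-2) = 5  (check: 557·(-2) + 231·5 = 41)
  q = 2: r = 13, s = 1 − 2·(-2) = 5, t = -2 − 2·5 = -12  (check: 557·5 + 231·(-12) = 13)
  q = 3: r = 2, s = -2 − 3·5 = -17, t = 5 − 3·(-12) = 41  (check: 557·(-17) + 231·41 = 2)
  q = 6: r = 1, s = 5 − 6·(-17) = 107, t = -12 − 6·41 = -258  (check: 557·107 + 231·(-258) = 1)
The row with r = 1 (the gcd) gives the Bezout coefficients s = 107, t = -258.
Result: 557 · (107) + 231 · (-258) = 1.

gcd(557, 231) = 1; s = 107, t = -258 (check: 557·107 + 231·(-258) = 1).


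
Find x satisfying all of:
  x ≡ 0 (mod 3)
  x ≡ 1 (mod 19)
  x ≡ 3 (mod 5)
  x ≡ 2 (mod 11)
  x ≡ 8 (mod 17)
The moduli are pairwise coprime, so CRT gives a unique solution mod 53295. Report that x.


Product of moduli M = 3 · 19 · 5 · 11 · 17 = 53295.
Merge one congruence at a time:
  Start: x ≡ 0 (mod 3).
  Combine with x ≡ 1 (mod 19); new modulus lcm = 57.
    Write x = 0 + 3·t and substitute into x ≡ 1 (mod 19): 3·t ≡ 1 − 0 = 1 (mod 19).
    The inverse of 3 mod 19 is 13 (since 3·13 = 39 = 2·19 + 1), so t ≡ 13·1 = 13 ≡ 13 (mod 19).
    Then x = 0 + 3·13 = 39, valid modulo lcm(3, 19) = 57: x ≡ 39 (mod 57).
  Combine with x ≡ 3 (mod 5); new modulus lcm = 285.
    Write x = 39 + 57·t and substitute into x ≡ 3 (mod 5): 57·t ≡ 3 − 39 = -36 (mod 5).
    Reduce coefficients mod 5: 2·t ≡ 4 (mod 5).
    The inverse of 2 mod 5 is 3 (since 2·3 = 6 = 1·5 + 1), so t ≡ 3·4 = 12 ≡ 2 (mod 5).
    Then x = 39 + 57·2 = 153, valid modulo lcm(57, 5) = 285: x ≡ 153 (mod 285).
  Combine with x ≡ 2 (mod 11); new modulus lcm = 3135.
    Write x = 153 + 285·t and substitute into x ≡ 2 (mod 11): 285·t ≡ 2 − 153 = -151 (mod 11).
    Reduce coefficients mod 11: 10·t ≡ 3 (mod 11).
    The inverse of 10 mod 11 is 10 (since 10·10 = 100 = 9·11 + 1), so t ≡ 10·3 = 30 ≡ 8 (mod 11).
    Then x = 153 + 285·8 = 2433, valid modulo lcm(285, 11) = 3135: x ≡ 2433 (mod 3135).
  Combine with x ≡ 8 (mod 17); new modulus lcm = 53295.
    Write x = 2433 + 3135·t and substitute into x ≡ 8 (mod 17): 3135·t ≡ 8 − 2433 = -2425 (mod 17).
    Reduce coefficients mod 17: 7·t ≡ 6 (mod 17).
    The inverse of 7 mod 17 is 5 (since 7·5 = 35 = 2·17 + 1), so t ≡ 5·6 = 30 ≡ 13 (mod 17).
    Then x = 2433 + 3135·13 = 43188, valid modulo lcm(3135, 17) = 53295: x ≡ 43188 (mod 53295).
Verify against each original: 43188 mod 3 = 0, 43188 mod 19 = 1, 43188 mod 5 = 3, 43188 mod 11 = 2, 43188 mod 17 = 8.

x ≡ 43188 (mod 53295).


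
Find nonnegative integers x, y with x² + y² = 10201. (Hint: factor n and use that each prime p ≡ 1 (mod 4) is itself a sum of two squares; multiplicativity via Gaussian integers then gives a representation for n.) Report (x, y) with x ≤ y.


Step 1: Factor n = 10201 = 101^2.
Step 2: Check the mod-4 condition on each prime factor: 101 ≡ 1 (mod 4), exponent 2.
All primes ≡ 3 (mod 4) appear to even exponent (or don't appear), so by the two-squares theorem n IS expressible as a sum of two squares.
Step 3: Build a representation. Here n = 101 · 101 is a product of primes ≡ 1 (mod 4). Each prime p ≡ 1 (mod 4) is itself a sum of two squares; find a² by testing p − a² for a perfect square:
  101: 101 − 1² = 100 = 10² ⇒ 101 = 1² + 10².
  Combine using the Brahmagupta–Fibonacci identity (a² + b²)(c² + d²) = (ac − bd)² + (ad + bc)² = (ac + bd)² + (ad − bc)²:
  101 · 101 = 10201: from (1² + 10²)(1² + 10²), take (1·1 − 10·10, 1·10 + 10·1) = (1 − 100, 10 + 10) = (-99, 20); dropping signs (only squares matter) gives (99, 20); check 99² + 20² = 9801 + 400 = 10201 ✓.
Step 4: Order so x ≤ y and verify: 20² + 99² = 400 + 9801 = 10201 = n. ✓

n = 10201 = 20² + 99² (one valid representation with x ≤ y).


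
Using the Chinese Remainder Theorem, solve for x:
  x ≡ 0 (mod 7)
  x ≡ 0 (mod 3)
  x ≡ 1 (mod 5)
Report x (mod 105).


Moduli 7, 3, 5 are pairwise coprime; by CRT there is a unique solution modulo M = 7 · 3 · 5 = 105.
Solve pairwise, accumulating the modulus:
  Start with x ≡ 0 (mod 7).
  Combine with x ≡ 0 (mod 3): since gcd(7, 3) = 1, we get a unique residue mod 21.
    Write x = 0 + 7·t and substitute into x ≡ 0 (mod 3): 7·t ≡ 0 − 0 = 0 (mod 3).
    Reduce coefficients mod 3: 1·t ≡ 0 (mod 3).
    So t ≡ 0 (mod 3).
    Then x = 0 + 7·0 = 0, valid modulo lcm(7, 3) = 21: x ≡ 0 (mod 21).
  Combine with x ≡ 1 (mod 5): since gcd(21, 5) = 1, we get a unique residue mod 105.
    Write x = 0 + 21·t and substitute into x ≡ 1 (mod 5): 21·t ≡ 1 − 0 = 1 (mod 5).
    Reduce coefficients mod 5: 1·t ≡ 1 (mod 5).
    So t ≡ 1 (mod 5).
    Then x = 0 + 21·1 = 21, valid modulo lcm(21, 5) = 105: x ≡ 21 (mod 105).
Verify: 21 mod 7 = 0 ✓, 21 mod 3 = 0 ✓, 21 mod 5 = 1 ✓.

x ≡ 21 (mod 105).


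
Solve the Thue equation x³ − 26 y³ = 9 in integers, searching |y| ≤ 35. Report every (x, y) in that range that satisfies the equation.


The equation is x³ - 26y³ = 9. For fixed y, x³ = 26·y³ + 9, so a solution requires the RHS to be a perfect cube.
Strategy: iterate y from -35 to 35, compute RHS = 26·y³ + 9, and check whether it is a (positive or negative) perfect cube.
Check small values of y:
  y = 0: RHS = 9 is not a perfect cube.
  y = 1: RHS = 35 is not a perfect cube.
  y = -1: RHS = -17 is not a perfect cube.
  y = 2: RHS = 217 is not a perfect cube.
  y = -2: RHS = -199 is not a perfect cube.
  y = 3: RHS = 711 is not a perfect cube.
  y = -3: RHS = -693 is not a perfect cube.
Continuing the search up to |y| = 35 finds no solutions either.
No (x, y) in the scanned range satisfies the equation.

No integer solutions with |y| ≤ 35.


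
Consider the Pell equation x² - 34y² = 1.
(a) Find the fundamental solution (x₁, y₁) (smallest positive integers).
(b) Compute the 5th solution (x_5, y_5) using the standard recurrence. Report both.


Step 1: Find the fundamental solution (x₁, y₁) of x² - 34y² = 1.
  Expand √34 as a continued fraction. a₀ = ⌊√34⌋ = 5; iterate m_{k+1} = d_k·a_k − m_k, d_{k+1} = (34 − m_{k+1}²)/d_k, a_{k+1} = ⌊(a₀ + m_{k+1})/d_{k+1}⌋ (starting m₀ = 0, d₀ = 1), with convergents p_k = a_k·p_{k-1} + p_{k-2}, q_k = a_k·q_{k-1} + q_{k-2} (p₋₁ = 1, q₋₁ = 0):
  k = 0: a₀ = 5; p₀/q₀ = 5/1; p₀² − 34·q₀² = 25 − 34 = -9.
  k = 1: m = 5, d = 9, a = ⌊(5 + 5)/9⌋ = 1; p/q = (1·5 + 1)/(1·1 + 0) = 6/1; p² − 34·q² = 36 − 34 = 2.
  k = 2: m = 4, d = 2, a = ⌊(5 + 4)/2⌋ = 4; p/q = (4·6 + 5)/(4·1 + 1) = 29/5; p² − 34·q² = 841 − 850 = -9.
  k = 3: m = 4, d = 9, a = ⌊(5 + 4)/9⌋ = 1; p/q = (1·29 + 6)/(1·5 + 1) = 35/6; p² − 34·q² = 1225 − 1224 = 1.
  The first convergent with p² − 34·q² = 1 gives the fundamental solution (x₁, y₁) = (35, 6).
Step 2: Apply the recurrence (x_{n+1}, y_{n+1}) = (x₁x_n + 34y₁y_n, x₁y_n + y₁x_n) repeatedly.
  From (x_1, y_1) = (35, 6): x_2 = 35·35 + 34·6·6 = 2449; y_2 = 35·6 + 6·35 = 420.
  From (x_2, y_2) = (2449, 420): x_3 = 35·2449 + 34·6·420 = 171395; y_3 = 35·420 + 6·2449 = 29394.
  From (x_3, y_3) = (171395, 29394): x_4 = 35·171395 + 34·6·29394 = 11995201; y_4 = 35·29394 + 6·171395 = 2057160.
  From (x_4, y_4) = (11995201, 2057160): x_5 = 35·11995201 + 34·6·2057160 = 839492675; y_5 = 35·2057160 + 6·11995201 = 143971806.
Step 3: Verify x_5² - 34·y_5² = 704747951378655625 - 704747951378655624 = 1 (should be 1). ✓

(x_1, y_1) = (35, 6); (x_5, y_5) = (839492675, 143971806).


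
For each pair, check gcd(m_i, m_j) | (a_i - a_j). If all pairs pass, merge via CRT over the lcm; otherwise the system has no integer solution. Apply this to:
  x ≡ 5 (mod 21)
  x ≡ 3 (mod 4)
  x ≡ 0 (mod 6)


Moduli 21, 4, 6 are not pairwise coprime, so CRT works modulo lcm(m_i) when all pairwise compatibility conditions hold.
Pairwise compatibility: gcd(m_i, m_j) must divide a_i - a_j for every pair.
Merge one congruence at a time:
  Start: x ≡ 5 (mod 21).
  Combine with x ≡ 3 (mod 4): gcd(21, 4) = 1; 3 - 5 = -2, which IS divisible by 1, so compatible.
    Write x = 5 + 21·t and substitute into x ≡ 3 (mod 4): 21·t ≡ 3 − 5 = -2 (mod 4).
    Reduce coefficients mod 4: 1·t ≡ 2 (mod 4).
    So t ≡ 2 (mod 4).
    Then x = 5 + 21·2 = 47, valid modulo lcm(21, 4) = 84: x ≡ 47 (mod 84).
  Combine with x ≡ 0 (mod 6): gcd(84, 6) = 6, and 0 - 47 = -47 is NOT divisible by 6.
    ⇒ system is inconsistent (no integer solution).

No solution (the system is inconsistent).


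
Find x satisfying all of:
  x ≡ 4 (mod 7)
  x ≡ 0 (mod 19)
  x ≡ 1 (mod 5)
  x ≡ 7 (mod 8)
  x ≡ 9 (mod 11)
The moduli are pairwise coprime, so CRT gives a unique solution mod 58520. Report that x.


Product of moduli M = 7 · 19 · 5 · 8 · 11 = 58520.
Merge one congruence at a time:
  Start: x ≡ 4 (mod 7).
  Combine with x ≡ 0 (mod 19); new modulus lcm = 133.
    Write x = 4 + 7·t and substitute into x ≡ 0 (mod 19): 7·t ≡ 0 − 4 = -4 (mod 19).
    Reduce coefficients mod 19: 7·t ≡ 15 (mod 19).
    The inverse of 7 mod 19 is 11 (since 7·11 = 77 = 4·19 + 1), so t ≡ 11·15 = 165 ≡ 13 (mod 19).
    Then x = 4 + 7·13 = 95, valid modulo lcm(7, 19) = 133: x ≡ 95 (mod 133).
  Combine with x ≡ 1 (mod 5); new modulus lcm = 665.
    Write x = 95 + 133·t and substitute into x ≡ 1 (mod 5): 133·t ≡ 1 − 95 = -94 (mod 5).
    Reduce coefficients mod 5: 3·t ≡ 1 (mod 5).
    The inverse of 3 mod 5 is 2 (since 3·2 = 6 = 1·5 + 1), so t ≡ 2·1 = 2 ≡ 2 (mod 5).
    Then x = 95 + 133·2 = 361, valid modulo lcm(133, 5) = 665: x ≡ 361 (mod 665).
  Combine with x ≡ 7 (mod 8); new modulus lcm = 5320.
    Write x = 361 + 665·t and substitute into x ≡ 7 (mod 8): 665·t ≡ 7 − 361 = -354 (mod 8).
    Reduce coefficients mod 8: 1·t ≡ 6 (mod 8).
    So t ≡ 6 (mod 8).
    Then x = 361 + 665·6 = 4351, valid modulo lcm(665, 8) = 5320: x ≡ 4351 (mod 5320).
  Combine with x ≡ 9 (mod 11); new modulus lcm = 58520.
    Write x = 4351 + 5320·t and substitute into x ≡ 9 (mod 11): 5320·t ≡ 9 − 4351 = -4342 (mod 11).
    Reduce coefficients mod 11: 7·t ≡ 3 (mod 11).
    The inverse of 7 mod 11 is 8 (since 7·8 = 56 = 5·11 + 1), so t ≡ 8·3 = 24 ≡ 2 (mod 11).
    Then x = 4351 + 5320·2 = 14991, valid modulo lcm(5320, 11) = 58520: x ≡ 14991 (mod 58520).
Verify against each original: 14991 mod 7 = 4, 14991 mod 19 = 0, 14991 mod 5 = 1, 14991 mod 8 = 7, 14991 mod 11 = 9.

x ≡ 14991 (mod 58520).


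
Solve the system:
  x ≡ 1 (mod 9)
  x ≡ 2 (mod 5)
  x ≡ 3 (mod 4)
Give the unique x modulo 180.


Moduli 9, 5, 4 are pairwise coprime; by CRT there is a unique solution modulo M = 9 · 5 · 4 = 180.
Solve pairwise, accumulating the modulus:
  Start with x ≡ 1 (mod 9).
  Combine with x ≡ 2 (mod 5): since gcd(9, 5) = 1, we get a unique residue mod 45.
    Write x = 1 + 9·t and substitute into x ≡ 2 (mod 5): 9·t ≡ 2 − 1 = 1 (mod 5).
    Reduce coefficients mod 5: 4·t ≡ 1 (mod 5).
    The inverse of 4 mod 5 is 4 (since 4·4 = 16 = 3·5 + 1), so t ≡ 4·1 = 4 ≡ 4 (mod 5).
    Then x = 1 + 9·4 = 37, valid modulo lcm(9, 5) = 45: x ≡ 37 (mod 45).
  Combine with x ≡ 3 (mod 4): since gcd(45, 4) = 1, we get a unique residue mod 180.
    Write x = 37 + 45·t and substitute into x ≡ 3 (mod 4): 45·t ≡ 3 − 37 = -34 (mod 4).
    Reduce coefficients mod 4: 1·t ≡ 2 (mod 4).
    So t ≡ 2 (mod 4).
    Then x = 37 + 45·2 = 127, valid modulo lcm(45, 4) = 180: x ≡ 127 (mod 180).
Verify: 127 mod 9 = 1 ✓, 127 mod 5 = 2 ✓, 127 mod 4 = 3 ✓.

x ≡ 127 (mod 180).


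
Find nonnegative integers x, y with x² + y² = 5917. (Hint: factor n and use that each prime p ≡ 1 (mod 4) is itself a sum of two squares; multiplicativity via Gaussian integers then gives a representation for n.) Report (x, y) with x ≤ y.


Step 1: Factor n = 5917 = 61 · 97.
Step 2: Check the mod-4 condition on each prime factor: 61 ≡ 1 (mod 4), exponent 1; 97 ≡ 1 (mod 4), exponent 1.
All primes ≡ 3 (mod 4) appear to even exponent (or don't appear), so by the two-squares theorem n IS expressible as a sum of two squares.
Step 3: Build a representation. Here n = 61 · 97 is a product of primes ≡ 1 (mod 4). Each prime p ≡ 1 (mod 4) is itself a sum of two squares; find a² by testing p − a² for a perfect square:
  61: 61 − 1² = 60, 61 − 2² = 57, 61 − 3² = 52, 61 − 4² = 45, 61 − 5² = 36 = 6² ⇒ 61 = 5² + 6².
  97: 97 − 1² = 96, 97 − 2² = 93, 97 − 3² = 88, 97 − 4² = 81 = 9² ⇒ 97 = 4² + 9².
  Combine using the Brahmagupta–Fibonacci identity (a² + b²)(c² + d²) = (ac − bd)² + (ad + bc)² = (ac + bd)² + (ad − bc)²:
  61 · 97 = 5917: from (5² + 6²)(4² + 9²), take (5·4 − 6·9, 5·9 + 6·4) = (20 − 54, 45 + 24) = (-34, 69); dropping signs (only squares matter) gives (34, 69); check 34² + 69² = 1156 + 4761 = 5917 ✓.
Step 4: Order so x ≤ y and verify: 34² + 69² = 1156 + 4761 = 5917 = n. ✓

n = 5917 = 34² + 69² (one valid representation with x ≤ y).


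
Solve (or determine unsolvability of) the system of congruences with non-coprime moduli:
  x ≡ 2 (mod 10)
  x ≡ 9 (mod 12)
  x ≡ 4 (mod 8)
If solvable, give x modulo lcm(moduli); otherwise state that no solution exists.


Moduli 10, 12, 8 are not pairwise coprime, so CRT works modulo lcm(m_i) when all pairwise compatibility conditions hold.
Pairwise compatibility: gcd(m_i, m_j) must divide a_i - a_j for every pair.
Merge one congruence at a time:
  Start: x ≡ 2 (mod 10).
  Combine with x ≡ 9 (mod 12): gcd(10, 12) = 2, and 9 - 2 = 7 is NOT divisible by 2.
    ⇒ system is inconsistent (no integer solution).

No solution (the system is inconsistent).


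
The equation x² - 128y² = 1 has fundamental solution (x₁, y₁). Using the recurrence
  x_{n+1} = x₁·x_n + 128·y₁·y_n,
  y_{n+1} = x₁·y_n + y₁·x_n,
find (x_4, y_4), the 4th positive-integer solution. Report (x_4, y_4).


Step 1: Find the fundamental solution (x₁, y₁) of x² - 128y² = 1.
  Expand √128 as a continued fraction. a₀ = ⌊√128⌋ = 11; iterate m_{k+1} = d_k·a_k − m_k, d_{k+1} = (128 − m_{k+1}²)/d_k, a_{k+1} = ⌊(a₀ + m_{k+1})/d_{k+1}⌋ (starting m₀ = 0, d₀ = 1), with convergents p_k = a_k·p_{k-1} + p_{k-2}, q_k = a_k·q_{k-1} + q_{k-2} (p₋₁ = 1, q₋₁ = 0):
  k = 0: a₀ = 11; p₀/q₀ = 11/1; p₀² − 128·q₀² = 121 − 128 = -7.
  k = 1: m = 11, d = 7, a = ⌊(11 + 11)/7⌋ = 3; p/q = (3·11 + 1)/(3·1 + 0) = 34/3; p² − 128·q² = 1156 − 1152 = 4.
  k = 2: m = 10, d = 4, a = ⌊(11 + 10)/4⌋ = 5; p/q = (5·34 + 11)/(5·3 + 1) = 181/16; p² − 128·q² = 32761 − 32768 = -7.
  k = 3: m = 10, d = 7, a = ⌊(11 + 10)/7⌋ = 3; p/q = (3·181 + 34)/(3·16 + 3) = 577/51; p² − 128·q² = 332929 − 332928 = 1.
  The first convergent with p² − 128·q² = 1 gives the fundamental solution (x₁, y₁) = (577, 51).
Step 2: Apply the recurrence (x_{n+1}, y_{n+1}) = (x₁x_n + 128y₁y_n, x₁y_n + y₁x_n) repeatedly.
  From (x_1, y_1) = (577, 51): x_2 = 577·577 + 128·51·51 = 665857; y_2 = 577·51 + 51·577 = 58854.
  From (x_2, y_2) = (665857, 58854): x_3 = 577·665857 + 128·51·58854 = 768398401; y_3 = 577·58854 + 51·665857 = 67917465.
  From (x_3, y_3) = (768398401, 67917465): x_4 = 577·768398401 + 128·51·67917465 = 886731088897; y_4 = 577·67917465 + 51·768398401 = 78376695756.
Step 3: Verify x_4² - 128·y_4² = 786292024016459316676609 - 786292024016459316676608 = 1 (should be 1). ✓

(x_1, y_1) = (577, 51); (x_4, y_4) = (886731088897, 78376695756).
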